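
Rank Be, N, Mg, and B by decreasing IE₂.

N, B, Be, Mg

The second ionization energy removes an electron from the +1 ion. For each element: Be⁺ still has 1 valence electron; N⁺ still has 4 valence electrons; Mg⁺ still has 1 valence electron; B⁺ still has 2 valence electrons.
All are still removing valence electrons, so compare the +1 ions as you would atoms: IE_2 generally rises across a period (higher Z_eff) and falls down a group (larger shell), subject to the usual subshell exceptions.
Valence configurations: Be⁺ [He]2s¹, N⁺ [He]2s²2p², Mg⁺ [Ne]3s¹, B⁺ [He]2s².
Tabulated IE_2 (kJ/mol): Be 1757, N 2856, Mg 1451, B 2427.
So the second ionization energies run Mg < Be < B < N.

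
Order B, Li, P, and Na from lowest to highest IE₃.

IE_3 is the cost of taking one more electron from the +2 cation: B²⁺ still has 1 valence electron; Li²⁺ is already 1 electron into the core; P²⁺ still has 3 valence electrons; Na²⁺ is already 1 electron into the core.
Pulling an electron out of a noble-gas core costs far more than removing a remaining valence electron, so Na and Li sit at the high end of IE_3.
Valence configurations: B²⁺ [He]2s¹, P²⁺ [Ne]3s²3p¹.
Approximate IE_3 values (kJ/mol): B 3660, Li 11815, P 2914, Na 6910.
So the third ionization energies run P < B < Na < Li.

P, B, Na, Li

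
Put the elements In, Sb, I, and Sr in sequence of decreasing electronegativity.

Sr is in period 5, group 2; In is in period 5, group 13; Sb is in period 5, group 15; I is in period 5, group 17.
Electronegativity increases across a period and decreases down a group, tracking effective nuclear charge and atomic size.
All lie in period 5, so electronegativity increases left to right.
So from highest to lowest: I > Sb > In > Sr.

I > Sb > In > Sr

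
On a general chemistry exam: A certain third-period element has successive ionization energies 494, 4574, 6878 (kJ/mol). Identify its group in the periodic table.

Look for the largest jump between consecutive ionization energies: IE2/IE1 ≈ 9.3, far larger than any earlier ratio.
That jump marks the point where a core electron is being removed. So the atom has 1 valence electron.
A main-group element with 1 valence electron is in group 1.

Group 1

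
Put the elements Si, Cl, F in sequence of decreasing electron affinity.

F is in period 2, group 17; Si is in period 3, group 14; Cl is in period 3, group 17.
Electron affinity generally becomes more exothermic across a period toward the halogens and less exothermic down a group.
Here both period and group differ, so the two effects have to be weighed against each other.
F > Si: both effects reinforce here, so F is clearly the higher of the two.
Cl > F: this pair runs against the simple trend — see the exception note.
Note the exception: Cl has a higher electron affinity than F, contrary to the simple trend — F's small 2p subshell makes the incoming electron feel strong e⁻–e⁻ repulsion, so Cl actually releases more energy on gaining an electron.
Approximate values (kJ/mol): F 328, Si 134, Cl 349.
So from highest to lowest: Cl > F > Si.

Cl, F, Si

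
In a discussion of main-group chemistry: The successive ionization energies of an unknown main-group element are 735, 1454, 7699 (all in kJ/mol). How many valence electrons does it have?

2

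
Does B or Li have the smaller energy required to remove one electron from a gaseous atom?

Li is in period 2, group 1; B is in period 2, group 13.
IE₁ increases left→right with effective nuclear charge and decreases top→bottom as the valence shell moves farther out.
All lie in period 2, so first ionization energy increases left to right.
So Li has the smaller energy required to remove one electron from a gaseous atom (Li < B).

Li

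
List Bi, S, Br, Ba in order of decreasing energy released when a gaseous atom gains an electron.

Br, S, Bi, Ba

S is in period 3, group 16; Br is in period 4, group 17; Ba is in period 6, group 2; Bi is in period 6, group 15.
EA tends to increase across a period and decrease down a group, though the pattern is less regular than for IE or radius.
Here both period and group differ, so the two effects have to be weighed against each other.
Bi > Ba: both are in period 6; the period trend gives Bi the larger value.
S > Bi: relative to Bi, both the across-period and down-group shifts push S's electron affinity up.
Br > S: the two effects oppose for this pair; the across-period effect wins (325 vs 200 kJ/mol).
Approximate values (kJ/mol): S 200, Br 325, Ba 14, Bi 91.
So from highest to lowest: Br > S > Bi > Ba.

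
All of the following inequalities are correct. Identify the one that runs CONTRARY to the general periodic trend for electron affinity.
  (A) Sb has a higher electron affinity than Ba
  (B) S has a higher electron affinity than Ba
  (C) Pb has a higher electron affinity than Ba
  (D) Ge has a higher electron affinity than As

The general trend: electron affinity increases across a period and decreases down a group.
(A) Sb (period 5, group 15) vs Ba (period 6, group 2): the stated order agrees with the simple trend.
(B) S (period 3, group 16) vs Ba (period 6, group 2): the stated order agrees with the simple trend.
(C) Pb (period 6, group 14) vs Ba (period 6, group 2): the stated order agrees with the simple trend.
(D) Ge (period 4, group 14) vs As (period 4, group 15): the stated order contradicts the simple trend.
The exception is (D): adding an electron to As's half-filled 4p³ is unfavourable, so Ge (4p²) has the more exothermic EA.

(D)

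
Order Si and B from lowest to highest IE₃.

After 2 electrons have been removed, what remains? Si²⁺ still has 2 valence electrons; B²⁺ still has 1 valence electron.
All are still removing valence electrons, so compare the +2 ions as you would atoms: IE_3 generally rises across a period (higher Z_eff) and falls down a group (larger shell), subject to the usual subshell exceptions.
Valence configurations: Si²⁺ [Ne]3s², B²⁺ [He]2s¹.
Approximate IE_3 values (kJ/mol): Si 3232, B 3660.
Overall IE_3 order: Si < B.

Si < B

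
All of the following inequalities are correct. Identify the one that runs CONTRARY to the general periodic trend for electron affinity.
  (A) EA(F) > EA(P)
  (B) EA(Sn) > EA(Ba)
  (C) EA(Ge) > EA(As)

(C)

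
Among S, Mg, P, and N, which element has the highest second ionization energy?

After 1 electron has been removed, what remains? S⁺ still has 5 valence electrons; Mg⁺ still has 1 valence electron; P⁺ still has 4 valence electrons; N⁺ still has 4 valence electrons.
All are still removing valence electrons, so compare the +1 ions as you would atoms: IE_2 generally rises across a period (higher Z_eff) and falls down a group (larger shell), subject to the usual subshell exceptions.
Valence configurations: S⁺ [Ne]3s²3p³, Mg⁺ [Ne]3s¹, P⁺ [Ne]3s²3p², N⁺ [He]2s²2p².
Approximate IE_2 values (kJ/mol): S 2252, Mg 1451, P 1907, N 2856.
Hence IE_2: Mg < P < S < N.

N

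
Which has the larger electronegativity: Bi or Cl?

Cl

Cl is in period 3, group 17; Bi is in period 6, group 15.
Electronegativity increases across a period and decreases down a group, tracking effective nuclear charge and atomic size.
These span different periods and groups, so the two trends combine.
Cl > Bi: both effects reinforce here, so Cl is clearly the higher of the two.
For reference (Pauling): Cl 3.16, Bi 2.02.
So Cl has the larger electronegativity (Cl > Bi).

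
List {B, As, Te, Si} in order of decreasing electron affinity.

Te, Si, As, B

B is in period 2, group 13; Si is in period 3, group 14; As is in period 4, group 15; Te is in period 5, group 16.
Atoms with high Z_eff and room in the valence shell (especially the halogens) have the most exothermic electron affinities.
A diagonal step moves right (one effect) and down (the opposite effect) at once.
As > B: the two effects oppose for this pair; the across-period effect wins (78 vs 27 kJ/mol).
Si > As: period and group pull opposite ways; the down-group shift dominates (134 vs 78 kJ/mol).
Te > Si: the two effects oppose for this pair; the across-period effect wins (190 vs 134 kJ/mol).
For reference (kJ/mol): B 27, Si 134, As 78, Te 190.
So from highest to lowest: Te > Si > As > B.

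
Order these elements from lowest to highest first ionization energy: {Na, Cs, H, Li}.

Cs, Na, Li, H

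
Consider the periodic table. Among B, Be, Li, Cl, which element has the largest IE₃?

Consider each +2 ion: B²⁺ still has 1 valence electron; Be²⁺ is the bare [He] core; Li²⁺ is already 1 electron into the core; Cl²⁺ still has 5 valence electrons.
Core electrons are held far more tightly than valence electrons, so Li and Be top the IE_3 order.
Valence configurations: B²⁺ [He]2s¹, Cl²⁺ [Ne]3s²3p³.
The numbers (kJ/mol): B 3660, Be 14849, Li 11815, Cl 3822.
Overall IE_3 order: B < Cl < Li < Be.

Be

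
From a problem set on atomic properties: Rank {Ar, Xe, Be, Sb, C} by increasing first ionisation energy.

Sb, Be, C, Xe, Ar

Be is in period 2, group 2; C is in period 2, group 14; Ar is in period 3, group 18; Sb is in period 5, group 15; Xe is in period 5, group 18.
Removing the outermost electron gets harder across a period and easier down a group.
Here both period and group differ, so the two effects have to be weighed against each other.
Be > Sb: period and group pull opposite ways; the down-group shift dominates (900 vs 831 kJ/mol).
C > Be: both are in period 2; the period trend gives C the larger value.
Xe > C: period and group pull opposite ways; the across-period shift dominates (1170 vs 1086 kJ/mol).
Ar > Xe: they share group 18; the group trend gives Ar the larger value.
Approximate values (kJ/mol): Be 900, C 1086, Ar 1521, Sb 831, Xe 1170.
So from lowest to highest: Sb < Be < C < Xe < Ar.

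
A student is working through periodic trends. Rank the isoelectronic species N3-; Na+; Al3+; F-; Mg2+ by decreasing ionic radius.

N3- > F- > Na+ > Mg2+ > Al3+

All of these have 10 electrons, so size is governed by nuclear charge alone: the more protons, the stronger the pull on the same electron cloud, and the smaller the ion.
Nuclear charges: Al3+ (Z=13), Mg2+ (Z=12), Na+ (Z=11), F- (Z=9), N3- (Z=7).
Largest to smallest: N3- > F- > Na+ > Mg2+ > Al3+.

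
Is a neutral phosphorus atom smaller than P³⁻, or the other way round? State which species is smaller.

Forming P³⁻ adds 3 electrons to P. More electron–electron repulsion in the same shell, with unchanged nuclear charge, lets the cloud expand.
An anion is larger than its parent atom: P³⁻ > P.

P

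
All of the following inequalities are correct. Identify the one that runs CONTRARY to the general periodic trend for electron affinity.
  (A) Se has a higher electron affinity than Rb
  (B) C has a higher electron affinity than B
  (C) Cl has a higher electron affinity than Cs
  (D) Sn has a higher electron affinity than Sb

The general trend: electron affinity increases across a period and decreases down a group.
(A) Se (period 4, group 16) vs Rb (period 5, group 1): the stated order agrees with the simple trend.
(B) C (period 2, group 14) vs B (period 2, group 13): the stated order agrees with the simple trend.
(C) Cl (period 3, group 17) vs Cs (period 6, group 1): the stated order agrees with the simple trend.
(D) Sn (period 5, group 14) vs Sb (period 5, group 15): the stated order contradicts the simple trend.
The exception is (D): adding an electron to Sb's half-filled 5p³ is unfavourable, so Sn has the more exothermic EA.

(D)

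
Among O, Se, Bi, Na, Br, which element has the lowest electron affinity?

Atoms with high Z_eff and room in the valence shell (especially the halogens) have the most exothermic electron affinities.
These span different periods and groups, so the two trends combine.
Bi > Na: the two effects oppose for this pair; the across-period effect wins (91 vs 53 kJ/mol).
O > Bi: relative to Bi, both the across-period and down-group shifts push O's electron affinity up.
Se > O: this pair runs against the simple trend — see the exception note.
Br > Se: both are in period 4; the period trend gives Br the larger value.
Note the exception: Se has a higher electron affinity than O, contrary to the simple trend — O's compact 2p subshell gives strong electron–electron repulsion on the added electron.
Tabulated electron affinity (kJ/mol): O 141, Na 53, Se 195, Br 325, Bi 91.
The lowest electron affinity among these belongs to Na.

Na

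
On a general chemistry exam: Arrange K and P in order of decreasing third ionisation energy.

After 2 electrons have been removed, what remains? K²⁺ is already 1 electron into the core; P²⁺ still has 3 valence electrons.
Core electrons are held far more tightly than valence electrons, so K tops the IE_3 order.
Tabulated IE_3 (kJ/mol): K 4420, P 2914.
Putting it together, IE_3: P < K.

K > P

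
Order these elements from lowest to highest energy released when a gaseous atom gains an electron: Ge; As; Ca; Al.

Ca < Al < As < Ge

Al is in period 3, group 13; Ca is in period 4, group 2; Ge is in period 4, group 14; As is in period 4, group 15.
Electron affinity generally becomes more exothermic across a period toward the halogens and less exothermic down a group.
Here both period and group differ, so the two effects have to be weighed against each other.
Al > Ca: relative to Ca, both the across-period and down-group shifts push Al's electron affinity up.
As > Al: period and group pull opposite ways; the across-period shift dominates (78 vs 42 kJ/mol).
Ge > As: this pair runs against the simple trend — see the exception note.
Note the exception: Ge has a higher electron affinity than As, contrary to the simple trend — adding an electron to As's half-filled 4p³ is unfavourable, so Ge (4p²) has the more exothermic EA.
Tabulated electron affinity (kJ/mol): Al 42, Ca 2, Ge 119, As 78.
So from lowest to highest: Ca < Al < As < Ge.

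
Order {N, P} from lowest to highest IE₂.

P, N

IE_2 is the cost of taking one more electron from the +1 cation: N⁺ still has 4 valence electrons; P⁺ still has 4 valence electrons.
All are still removing valence electrons, so compare the +1 ions as you would atoms: IE_2 generally rises across a period (higher Z_eff) and falls down a group (larger shell), subject to the usual subshell exceptions.
Valence configurations: N⁺ [He]2s²2p², P⁺ [Ne]3s²3p².
The numbers (kJ/mol): N 2856, P 1907.
So the second ionization energies run P < N.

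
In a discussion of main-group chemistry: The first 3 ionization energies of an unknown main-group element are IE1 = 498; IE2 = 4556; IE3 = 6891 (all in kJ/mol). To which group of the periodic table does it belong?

Look for the largest jump between consecutive ionization energies: IE2/IE1 ≈ 9.1, far larger than any earlier ratio.
That jump marks the point where a core electron is being removed. So the atom has 1 valence electron.
A main-group element with 1 valence electron is in group 1.

Group 1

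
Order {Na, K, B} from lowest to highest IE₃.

IE_3 is the cost of taking one more electron from the +2 cation: Na²⁺ is already 1 electron into the core; K²⁺ is already 1 electron into the core; B²⁺ still has 1 valence electron.
Core electrons are held far more tightly than valence electrons, so K and Na top the IE_3 order.
Tabulated IE_3 (kJ/mol): Na 6910, K 4420, B 3660.
So the third ionization energies run B < K < Na.

B, K, Na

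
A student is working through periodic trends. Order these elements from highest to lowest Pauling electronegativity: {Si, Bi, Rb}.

Smaller atoms with higher effective nuclear charge are more electronegative.
Neither a single period nor a single group — weigh both effects.
Si > Rb: relative to Rb, both the across-period and down-group shifts push Si's electronegativity up.
Bi > Si: the two effects oppose for this pair; the across-period effect wins (2.02 vs 1.90).
Tabulated electronegativity (Pauling): Si 1.90, Rb 0.82, Bi 2.02.
So from highest to lowest: Bi > Si > Rb.

Bi > Si > Rb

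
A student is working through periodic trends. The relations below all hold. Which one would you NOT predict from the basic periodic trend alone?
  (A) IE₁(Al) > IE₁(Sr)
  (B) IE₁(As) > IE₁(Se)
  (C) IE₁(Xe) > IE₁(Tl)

(B)

The general trend: first ionization energy increases across a period and decreases down a group.
(A) Al (period 3, group 13) vs Sr (period 5, group 2): the stated order agrees with the simple trend.
(B) As (period 4, group 15) vs Se (period 4, group 16): the stated order contradicts the simple trend.
(C) Xe (period 5, group 18) vs Tl (period 6, group 13): the stated order agrees with the simple trend.
The exception is (B): Se (4p⁴) ionizes more easily than half-filled As (4p³).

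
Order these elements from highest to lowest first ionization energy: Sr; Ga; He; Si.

He > Si > Ga > Sr

First ionization energy rises across a period (greater Z_eff holds electrons more tightly) and falls down a group (valence electrons are farther from the nucleus).
Here both period and group differ, so the two effects have to be weighed against each other.
Ga > Sr: both effects reinforce here, so Ga is clearly the higher of the two.
Si > Ga: relative to Ga, both the across-period and down-group shifts push Si's first ionization energy up.
He > Si: both effects reinforce here, so He is clearly the higher of the two.
For reference (kJ/mol): He 2372, Si 786, Ga 579, Sr 550.
So from highest to lowest: He > Si > Ga > Sr.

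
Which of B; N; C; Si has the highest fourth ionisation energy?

B

The fourth ionization energy removes an electron from the +3 ion. For each element: B³⁺ is the bare [He] core; N³⁺ still has 2 valence electrons; C³⁺ still has 1 valence electron; Si³⁺ still has 1 valence electron.
Breaking into a closed-shell core is much more expensive than removing a leftover valence electron — B has the largest IE_4 here.
Valence configurations: N³⁺ [He]2s², C³⁺ [He]2s¹, Si³⁺ [Ne]3s¹.
The numbers (kJ/mol): B 25026, N 7475, C 6223, Si 4356.
Putting it together, IE_4: Si < C < N < B.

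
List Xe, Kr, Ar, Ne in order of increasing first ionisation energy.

Across a period the outer electron is held more tightly (higher IE₁); down a group it sits in a higher shell, more shielded, and comes off more easily.
All are in group 18, so first ionization energy increases up the group.
So from lowest to highest: Xe < Kr < Ar < Ne.

Xe < Kr < Ar < Ne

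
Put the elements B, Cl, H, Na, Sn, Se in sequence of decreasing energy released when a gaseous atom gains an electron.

Cl > Se > Sn > H > Na > B

H is in period 1, group 1; B is in period 2, group 13; Na is in period 3, group 1; Cl is in period 3, group 17; Se is in period 4, group 16; Sn is in period 5, group 14.
EA tends to increase across a period and decrease down a group, though the pattern is less regular than for IE or radius.
Neither a single period nor a single group — weigh both effects.
Na > B: this pair runs against the simple trend — see the exception note.
H > Na: H sits above Na in group 1, so the down-group effect alone puts H higher.
Sn > H: period and group pull opposite ways; the across-period shift dominates (107 vs 73 kJ/mol).
Se > Sn: both effects reinforce here, so Se is clearly the higher of the two.
Cl > Se: relative to Se, both the across-period and down-group shifts push Cl's electron affinity up.
Note the exception: Na has a higher electron affinity than B, contrary to the simple trend — B's ns²np¹ configuration gives only a small electron affinity — the sparsely filled np subshell binds an added electron weakly.
For reference (kJ/mol): H 73, B 27, Na 53, Cl 349, Se 195, Sn 107.
So from highest to lowest: Cl > Se > Sn > H > Na > B.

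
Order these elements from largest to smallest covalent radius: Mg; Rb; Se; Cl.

Radius decreases left→right (rising Z_eff, same n) and increases top→bottom (higher n).
Here both period and group differ, so the two effects have to be weighed against each other.
Se > Cl: relative to Cl, both the across-period and down-group shifts push Se's atomic radius up.
Mg > Se: the two effects oppose for this pair; the across-period effect wins (139 vs 116 pm).
Rb > Mg: both effects reinforce here, so Rb is clearly the larger of the two.
Tabulated atomic radius (pm): Mg 139, Cl 99, Se 116, Rb 210.
So from largest to smallest: Rb > Mg > Se > Cl.

Rb, Mg, Se, Cl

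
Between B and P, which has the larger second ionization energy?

B

After 1 electron has been removed, what remains? B⁺ still has 2 valence electrons; P⁺ still has 4 valence electrons.
All are still removing valence electrons, so compare the +1 ions as you would atoms: IE_2 generally rises across a period (higher Z_eff) and falls down a group (larger shell), subject to the usual subshell exceptions.
Valence configurations: B⁺ [He]2s², P⁺ [Ne]3s²3p².
Approximate IE_2 values (kJ/mol): B 2427, P 1907.
Hence IE_2: P < B.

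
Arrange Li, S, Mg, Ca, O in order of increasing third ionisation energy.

S < Ca < O < Mg < Li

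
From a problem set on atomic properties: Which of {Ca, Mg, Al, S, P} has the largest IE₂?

Consider each +1 ion: Ca⁺ still has 1 valence electron; Mg⁺ still has 1 valence electron; Al⁺ still has 2 valence electrons; S⁺ still has 5 valence electrons; P⁺ still has 4 valence electrons.
All are still removing valence electrons, so compare the +1 ions as you would atoms: IE_2 generally rises across a period (higher Z_eff) and falls down a group (larger shell), subject to the usual subshell exceptions.
Valence configurations: Ca⁺ [Ar]4s¹, Mg⁺ [Ne]3s¹, Al⁺ [Ne]3s², S⁺ [Ne]3s²3p³, P⁺ [Ne]3s²3p².
Tabulated IE_2 (kJ/mol): Ca 1145, Mg 1451, Al 1817, S 2252, P 1907.
Hence IE_2: Ca < Mg < Al < P < S.

S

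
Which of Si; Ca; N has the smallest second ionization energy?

The second ionization energy removes an electron from the +1 ion. For each element: Si⁺ still has 3 valence electrons; Ca⁺ still has 1 valence electron; N⁺ still has 4 valence electrons.
All are still removing valence electrons, so compare the +1 ions as you would atoms: IE_2 generally rises across a period (higher Z_eff) and falls down a group (larger shell), subject to the usual subshell exceptions.
Valence configurations: Si⁺ [Ne]3s²3p¹, Ca⁺ [Ar]4s¹, N⁺ [He]2s²2p².
Approximate IE_2 values (kJ/mol): Si 1577, Ca 1145, N 2856.
Hence IE_2: Ca < Si < N.

Ca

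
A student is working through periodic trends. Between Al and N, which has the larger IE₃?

IE_3 is the cost of taking one more electron from the +2 cation: Al²⁺ still has 1 valence electron; N²⁺ still has 3 valence electrons.
All are still removing valence electrons, so compare the +2 ions as you would atoms: IE_3 generally rises across a period (higher Z_eff) and falls down a group (larger shell), subject to the usual subshell exceptions.
Valence configurations: Al²⁺ [Ne]3s¹, N²⁺ [He]2s²2p¹.
The numbers (kJ/mol): Al 2745, N 4578.
Putting it together, IE_3: Al < N.

N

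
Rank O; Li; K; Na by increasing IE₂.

The second ionization energy removes an electron from the +1 ion. For each element: O⁺ still has 5 valence electrons; Li⁺ is the bare [He] core; K⁺ is the bare [Ar] core; Na⁺ is the bare [Ne] core.
Usually core removal costs more than valence removal, but here the competition is close: a tightly held n=2 valence electron can cost more to remove than an n=3 core electron, so the actual values have to decide it.
Tabulated IE_2 (kJ/mol): O 3388, Li 7298, K 3052, Na 4562.
Hence IE_2: K < O < Na < Li.

K < O < Na < Li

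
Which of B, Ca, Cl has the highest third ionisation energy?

Ca

Consider each +2 ion: B²⁺ still has 1 valence electron; Ca²⁺ is the bare [Ar] core; Cl²⁺ still has 5 valence electrons.
Pulling an electron out of a noble-gas core costs far more than removing a remaining valence electron, so Ca sits at the high end of IE_3.
Valence configurations: B²⁺ [He]2s¹, Cl²⁺ [Ne]3s²3p³.
The numbers (kJ/mol): B 3660, Ca 4912, Cl 3822.
Putting it together, IE_3: B < Cl < Ca.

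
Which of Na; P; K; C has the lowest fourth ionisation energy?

P

After 3 electrons have been removed, what remains? Na³⁺ is already 2 electrons into the core; P³⁺ still has 2 valence electrons; K³⁺ is already 2 electrons into the core; C³⁺ still has 1 valence electron.
Usually core removal costs more than valence removal, but here the competition is close: a tightly held n=2 valence electron can cost more to remove than an n=3 core electron, so the actual values have to decide it.
Valence configurations: P³⁺ [Ne]3s², C³⁺ [He]2s¹.
Tabulated IE_4 (kJ/mol): Na 9543, P 4964, K 5877, C 6223.
Overall IE_4 order: P < K < C < Na.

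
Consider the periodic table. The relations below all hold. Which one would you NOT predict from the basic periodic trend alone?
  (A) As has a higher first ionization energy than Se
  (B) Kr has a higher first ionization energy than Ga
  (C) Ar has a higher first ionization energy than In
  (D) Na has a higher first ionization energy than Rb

The general trend: first ionization energy increases across a period and decreases down a group.
(A) As (period 4, group 15) vs Se (period 4, group 16): the stated order contradicts the simple trend.
(B) Kr (period 4, group 18) vs Ga (period 4, group 13): the stated order agrees with the simple trend.
(C) Ar (period 3, group 18) vs In (period 5, group 13): the stated order agrees with the simple trend.
(D) Na (period 3, group 1) vs Rb (period 5, group 1): the stated order agrees with the simple trend.
The exception is (A): Se (4p⁴) ionizes more easily than half-filled As (4p³).

(A)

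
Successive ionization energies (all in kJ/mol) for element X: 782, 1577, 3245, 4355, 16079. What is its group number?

Look for the largest jump between consecutive ionization energies: IE5/IE4 ≈ 3.7, far larger than any earlier ratio.
That jump marks the point where a core electron is being removed. So the atom has 4 valence electrons.
A main-group element with 4 valence electrons is in group 14.

Group 14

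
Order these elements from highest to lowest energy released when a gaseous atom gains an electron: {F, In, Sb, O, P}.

F > O > Sb > P > In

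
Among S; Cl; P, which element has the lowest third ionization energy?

After 2 electrons have been removed, what remains? S²⁺ still has 4 valence electrons; Cl²⁺ still has 5 valence electrons; P²⁺ still has 3 valence electrons.
All are still removing valence electrons, so compare the +2 ions as you would atoms: IE_3 generally rises across a period (higher Z_eff) and falls down a group (larger shell), subject to the usual subshell exceptions.
Valence configurations: S²⁺ [Ne]3s²3p², Cl²⁺ [Ne]3s²3p³, P²⁺ [Ne]3s²3p¹.
Approximate IE_3 values (kJ/mol): S 3357, Cl 3822, P 2914.
Putting it together, IE_3: P < S < Cl.

P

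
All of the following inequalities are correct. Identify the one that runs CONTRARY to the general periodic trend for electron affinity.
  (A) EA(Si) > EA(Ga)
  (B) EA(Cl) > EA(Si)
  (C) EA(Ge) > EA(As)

The general trend: electron affinity increases across a period and decreases down a group.
(A) Si (period 3, group 14) vs Ga (period 4, group 13): the stated order agrees with the simple trend.
(B) Cl (period 3, group 17) vs Si (period 3, group 14): the stated order agrees with the simple trend.
(C) Ge (period 4, group 14) vs As (period 4, group 15): the stated order contradicts the simple trend.
The exception is (C): adding an electron to As's half-filled 4p³ is unfavourable, so Ge (4p²) has the more exothermic EA.

(C)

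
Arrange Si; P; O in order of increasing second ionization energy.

Si, P, O

After 1 electron has been removed, what remains? Si⁺ still has 3 valence electrons; P⁺ still has 4 valence electrons; O⁺ still has 5 valence electrons.
All are still removing valence electrons, so compare the +1 ions as you would atoms: IE_2 generally rises across a period (higher Z_eff) and falls down a group (larger shell), subject to the usual subshell exceptions.
Valence configurations: Si⁺ [Ne]3s²3p¹, P⁺ [Ne]3s²3p², O⁺ [He]2s²2p³.
The numbers (kJ/mol): Si 1577, P 1907, O 3388.
Hence IE_2: Si < P < O.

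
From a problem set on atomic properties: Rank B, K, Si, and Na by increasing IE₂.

Consider each +1 ion: B⁺ still has 2 valence electrons; K⁺ is the bare [Ar] core; Si⁺ still has 3 valence electrons; Na⁺ is the bare [Ne] core.
Core electrons are held far more tightly than valence electrons, so K and Na top the IE_2 order.
Valence configurations: B⁺ [He]2s², Si⁺ [Ne]3s²3p¹.
Tabulated IE_2 (kJ/mol): B 2427, K 3052, Si 1577, Na 4562.
Hence IE_2: Si < B < K < Na.

Si, B, K, Na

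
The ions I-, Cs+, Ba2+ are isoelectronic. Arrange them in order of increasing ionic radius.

Ba2+ < Cs+ < I-

All of these have 54 electrons, so size is governed by nuclear charge alone: the more protons, the stronger the pull on the same electron cloud, and the smaller the ion.
Nuclear charges: Ba2+ (Z=56), Cs+ (Z=55), I- (Z=53).
Smallest to largest: Ba2+ < Cs+ < I-.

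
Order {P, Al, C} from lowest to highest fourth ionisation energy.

P < C < Al

Consider each +3 ion: P³⁺ still has 2 valence electrons; Al³⁺ is the bare [Ne] core; C³⁺ still has 1 valence electron.
Breaking into a closed-shell core is much more expensive than removing a leftover valence electron — Al has the largest IE_4 here.
Valence configurations: P³⁺ [Ne]3s², C³⁺ [He]2s¹.
The numbers (kJ/mol): P 4964, Al 11577, C 6223.
Overall IE_4 order: P < C < Al.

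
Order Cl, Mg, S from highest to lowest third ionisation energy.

Mg > Cl > S

After 2 electrons have been removed, what remains? Cl²⁺ still has 5 valence electrons; Mg²⁺ is the bare [Ne] core; S²⁺ still has 4 valence electrons.
Pulling an electron out of a noble-gas core costs far more than removing a remaining valence electron, so Mg sits at the high end of IE_3.
Valence configurations: Cl²⁺ [Ne]3s²3p³, S²⁺ [Ne]3s²3p².
The numbers (kJ/mol): Cl 3822, Mg 7733, S 3357.
Putting it together, IE_3: S < Cl < Mg.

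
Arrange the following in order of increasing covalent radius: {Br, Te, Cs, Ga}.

Br < Ga < Te < Cs

Atomic radius shrinks across a period as nuclear charge pulls the same shell inward, and grows down a group as new shells are added.
These span different periods and groups, so the two trends combine.
Ga > Br: Ga lies to the left of Br in period 4, so the across-period effect alone puts Ga larger.
Te > Ga: period and group pull opposite ways; the down-group shift dominates (136 vs 124 pm).
Cs > Te: both effects reinforce here, so Cs is clearly the larger of the two.
Tabulated atomic radius (pm): Ga 124, Br 114, Te 136, Cs 232.
So from smallest to largest: Br < Ga < Te < Cs.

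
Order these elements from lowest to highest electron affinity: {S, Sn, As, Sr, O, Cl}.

O is in period 2, group 16; S is in period 3, group 16; Cl is in period 3, group 17; As is in period 4, group 15; Sr is in period 5, group 2; Sn is in period 5, group 14.
Electron affinity generally becomes more exothermic across a period toward the halogens and less exothermic down a group.
These span different periods and groups, so the two trends combine.
As > Sr: relative to Sr, both the across-period and down-group shifts push As's electron affinity up.
Sn > As: this pair runs against the simple trend — see the exception note.
O > Sn: relative to Sn, both the across-period and down-group shifts push O's electron affinity up.
S > O: this pair runs against the simple trend — see the exception note.
Cl > S: Cl lies to the right of S in period 3, so the across-period effect alone puts Cl higher.
Note the exception: Sn has a higher electron affinity than As, contrary to the simple trend — adding an electron to As's half-filled np³ subshell costs electron-pairing energy.
Note the exception: S has a higher electron affinity than O, contrary to the simple trend — the compact 2p subshell of O repels the added electron more than S's larger 3p does.
For reference (kJ/mol): O 141, S 200, Cl 349, As 78, Sr 5, Sn 107.
So from lowest to highest: Sr < As < Sn < O < S < Cl.

Sr < As < Sn < O < S < Cl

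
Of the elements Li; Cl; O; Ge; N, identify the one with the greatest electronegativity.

Li is in period 2, group 1; N is in period 2, group 15; O is in period 2, group 16; Cl is in period 3, group 17; Ge is in period 4, group 14.
Smaller atoms with higher effective nuclear charge are more electronegative.
Here both period and group differ, so the two effects have to be weighed against each other.
Ge > Li: the two effects oppose for this pair; the across-period effect wins (2.01 vs 0.98).
N > Ge: both effects reinforce here, so N is clearly the higher of the two.
Cl > N: period and group pull opposite ways; the across-period shift dominates (3.16 vs 3.04).
O > Cl: period and group pull opposite ways; the down-group shift dominates (3.44 vs 3.16).
Approximate values (Pauling): Li 0.98, N 3.04, O 3.44, Cl 3.16, Ge 2.01.
The greatest electronegativity among these belongs to O.

O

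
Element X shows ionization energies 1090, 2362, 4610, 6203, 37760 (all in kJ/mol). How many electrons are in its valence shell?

4

Look for the largest jump between consecutive ionization energies: IE5/IE4 ≈ 6.1, far larger than any earlier ratio.
That jump marks the point where a core electron is being removed. So the atom has 4 valence electrons.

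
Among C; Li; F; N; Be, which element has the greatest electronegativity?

F

Li is in period 2, group 1; Be is in period 2, group 2; C is in period 2, group 14; N is in period 2, group 15; F is in period 2, group 17.
Atoms toward the upper right of the periodic table pull bonding electrons most strongly.
All lie in period 2, so electronegativity increases left to right.
The greatest electronegativity among these belongs to F.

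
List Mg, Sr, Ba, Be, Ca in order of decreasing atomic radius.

Be is in period 2, group 2; Mg is in period 3, group 2; Ca is in period 4, group 2; Sr is in period 5, group 2; Ba is in period 6, group 2.
Atomic radius shrinks across a period as nuclear charge pulls the same shell inward, and grows down a group as new shells are added.
All are in group 2, so atomic radius increases down the group.
So from largest to smallest: Ba > Sr > Ca > Mg > Be.

Ba > Sr > Ca > Mg > Be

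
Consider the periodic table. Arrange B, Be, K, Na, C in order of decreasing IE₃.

IE_3 is the cost of taking one more electron from the +2 cation: B²⁺ still has 1 valence electron; Be²⁺ is the bare [He] core; K²⁺ is already 1 electron into the core; Na²⁺ is already 1 electron into the core; C²⁺ still has 2 valence electrons.
Usually core removal costs more than valence removal, but here the competition is close: a tightly held n=2 valence electron can cost more to remove than an n=3 core electron, so the actual values have to decide it.
Valence configurations: B²⁺ [He]2s¹, C²⁺ [He]2s².
Approximate IE_3 values (kJ/mol): B 3660, Be 14849, K 4420, Na 6910, C 4620.
Overall IE_3 order: B < K < C < Na < Be.

Be > Na > C > K > B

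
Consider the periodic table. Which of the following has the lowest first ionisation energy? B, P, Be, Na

Na

Be is in period 2, group 2; B is in period 2, group 13; Na is in period 3, group 1; P is in period 3, group 15.
Removing the outermost electron gets harder across a period and easier down a group.
Neither a single period nor a single group — weigh both effects.
B > Na: both effects reinforce here, so B is clearly the higher of the two.
Be > B: this pair runs against the simple trend — see the exception note.
P > Be: period and group pull opposite ways; the across-period shift dominates (1012 vs 900 kJ/mol).
Note the exception: Be has a higher first ionization energy than B, contrary to the simple trend — removing B's lone 2p electron is easier than breaking Be's filled 2s².
For reference (kJ/mol): Be 900, B 801, Na 496, P 1012.
The lowest first ionisation energy among these belongs to Na.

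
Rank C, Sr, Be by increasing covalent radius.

C < Be < Sr

Be is in period 2, group 2; C is in period 2, group 14; Sr is in period 5, group 2.
Across a period the added protons contract the valence shell; down a group each new principal shell makes the atom larger.
These span different periods and groups, so the two trends combine.
Be > C: both are in period 2; the period trend gives Be the larger value.
Sr > Be: Sr sits below Be in group 2, so the down-group effect alone puts Sr larger.
Tabulated atomic radius (pm): Be 102, C 75, Sr 185.
So from smallest to largest: C < Be < Sr.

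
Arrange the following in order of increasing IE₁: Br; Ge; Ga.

Ga < Ge < Br

Ga is in period 4, group 13; Ge is in period 4, group 14; Br is in period 4, group 17.
First ionization energy rises across a period (greater Z_eff holds electrons more tightly) and falls down a group (valence electrons are farther from the nucleus).
All lie in period 4, so first ionization energy increases left to right.
So from lowest to highest: Ga < Ge < Br.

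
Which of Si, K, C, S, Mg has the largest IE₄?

Mg

IE_4 is the cost of taking one more electron from the +3 cation: Si³⁺ still has 1 valence electron; K³⁺ is already 2 electrons into the core; C³⁺ still has 1 valence electron; S³⁺ still has 3 valence electrons; Mg³⁺ is already 1 electron into the core.
Usually core removal costs more than valence removal, but here the competition is close: a tightly held n=2 valence electron can cost more to remove than an n=3 core electron, so the actual values have to decide it.
Valence configurations: Si³⁺ [Ne]3s¹, C³⁺ [He]2s¹, S³⁺ [Ne]3s²3p¹.
Approximate IE_4 values (kJ/mol): Si 4356, K 5877, C 6223, S 4556, Mg 10543.
So the fourth ionization energies run Si < S < K < C < Mg.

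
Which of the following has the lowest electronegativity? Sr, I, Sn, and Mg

Sr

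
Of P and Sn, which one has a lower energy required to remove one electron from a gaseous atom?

P is in period 3, group 15; Sn is in period 5, group 14.
Removing the outermost electron gets harder across a period and easier down a group.
Here both period and group differ, so the two effects have to be weighed against each other.
P > Sn: relative to Sn, both the across-period and down-group shifts push P's first ionization energy up.
Approximate values (kJ/mol): P 1012, Sn 709.
So Sn has the lower energy required to remove one electron from a gaseous atom (Sn < P).

Sn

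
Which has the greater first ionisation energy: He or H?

H is in period 1, group 1; He is in period 1, group 18.
Removing the outermost electron gets harder across a period and easier down a group.
All lie in period 1, so first ionization energy increases left to right.
So He has the greater first ionisation energy (He > H).

He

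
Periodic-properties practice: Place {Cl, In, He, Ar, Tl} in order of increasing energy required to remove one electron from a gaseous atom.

In < Tl < Cl < Ar < He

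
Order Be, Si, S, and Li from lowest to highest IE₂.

Si < Be < S < Li

Consider each +1 ion: Be⁺ still has 1 valence electron; Si⁺ still has 3 valence electrons; S⁺ still has 5 valence electrons; Li⁺ is the bare [He] core.
Pulling an electron out of a noble-gas core costs far more than removing a remaining valence electron, so Li sits at the high end of IE_2.
Valence configurations: Be⁺ [He]2s¹, Si⁺ [Ne]3s²3p¹, S⁺ [Ne]3s²3p³.
The numbers (kJ/mol): Be 1757, Si 1577, S 2252, Li 7298.
Overall IE_2 order: Si < Be < S < Li.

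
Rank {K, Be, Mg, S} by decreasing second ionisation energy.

IE_2 is the cost of taking one more electron from the +1 cation: K⁺ is the bare [Ar] core; Be⁺ still has 1 valence electron; Mg⁺ still has 1 valence electron; S⁺ still has 5 valence electrons.
Core electrons are held far more tightly than valence electrons, so K tops the IE_2 order.
Valence configurations: Be⁺ [He]2s¹, Mg⁺ [Ne]3s¹, S⁺ [Ne]3s²3p³.
The numbers (kJ/mol): K 3052, Be 1757, Mg 1451, S 2252.
So the second ionization energies run Mg < Be < S < K.

K > S > Be > Mg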